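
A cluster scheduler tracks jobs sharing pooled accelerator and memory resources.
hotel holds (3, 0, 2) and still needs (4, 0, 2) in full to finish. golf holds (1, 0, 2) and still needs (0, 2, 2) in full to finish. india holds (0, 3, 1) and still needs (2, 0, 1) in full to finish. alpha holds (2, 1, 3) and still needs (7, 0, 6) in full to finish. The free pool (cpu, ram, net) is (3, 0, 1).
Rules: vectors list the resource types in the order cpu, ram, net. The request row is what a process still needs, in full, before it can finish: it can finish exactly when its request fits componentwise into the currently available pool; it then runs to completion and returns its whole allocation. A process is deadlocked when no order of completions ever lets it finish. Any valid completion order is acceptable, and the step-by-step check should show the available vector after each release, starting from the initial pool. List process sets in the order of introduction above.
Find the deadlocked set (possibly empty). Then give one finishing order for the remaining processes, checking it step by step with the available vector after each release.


Nothing here is deadlocked.
Key observation: india fits the free pool immediately, and its release cascades until everyone finishes.
A valid finishing order for the others: india, golf, hotel, alpha. Step-by-step check:
  pool = (3, 0, 1)
  run india (needs (2, 0, 1), free (3, 0, 1)); after release of (0, 3, 1) the pool is (3, 3, 2)
  run golf (needs (0, 2, 2), free (3, 3, 2)); after release of (1, 0, 2) the pool is (4, 3, 4)
  run hotel (needs (4, 0, 2), free (4, 3, 4)); after release of (3, 0, 2) the pool is (7, 3, 6)
  run alpha (needs (7, 0, 6), free (7, 3, 6)); after release of (2, 1, 3) the pool is (9, 4, 9)


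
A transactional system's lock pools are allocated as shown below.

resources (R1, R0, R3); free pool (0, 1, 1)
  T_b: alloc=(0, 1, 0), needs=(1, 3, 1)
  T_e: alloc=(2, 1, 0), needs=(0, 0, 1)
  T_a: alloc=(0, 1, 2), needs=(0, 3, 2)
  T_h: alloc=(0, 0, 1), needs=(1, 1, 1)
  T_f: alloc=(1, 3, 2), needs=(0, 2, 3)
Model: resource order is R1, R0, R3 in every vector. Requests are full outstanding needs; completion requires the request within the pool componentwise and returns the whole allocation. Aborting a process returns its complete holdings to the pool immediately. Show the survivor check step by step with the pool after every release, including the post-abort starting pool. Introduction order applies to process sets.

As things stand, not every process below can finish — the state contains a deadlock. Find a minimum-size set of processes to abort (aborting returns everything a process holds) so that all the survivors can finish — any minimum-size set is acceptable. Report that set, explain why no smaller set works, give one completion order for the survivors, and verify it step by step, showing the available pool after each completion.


Minimum abort set: T_a.
Key observation: aborting T_a returns (0, 1, 2), and T_b — hopeless before — runs at step 3 with the returned capacity in the pool.
No smaller set exists: with zero aborts the deadlock remains.
Survivors finish in the order: T_e, T_h, T_b, T_f. Check, step by step (pool after the aborts first):
  pool = (0, 2, 3)
  T_e needs (0, 0, 1) <= (0, 2, 3) -> finishes; pool += (2, 1, 0) = (2, 3, 3)
  T_h needs (1, 1, 1) <= (2, 3, 3) -> finishes; pool += (0, 0, 1) = (2, 3, 4)
  T_b needs (1, 3, 1) <= (2, 3, 4) -> finishes; pool += (0, 1, 0) = (2, 4, 4)
  T_f needs (0, 2, 3) <= (2, 4, 4) -> finishes; pool += (1, 3, 2) = (3, 7, 6)


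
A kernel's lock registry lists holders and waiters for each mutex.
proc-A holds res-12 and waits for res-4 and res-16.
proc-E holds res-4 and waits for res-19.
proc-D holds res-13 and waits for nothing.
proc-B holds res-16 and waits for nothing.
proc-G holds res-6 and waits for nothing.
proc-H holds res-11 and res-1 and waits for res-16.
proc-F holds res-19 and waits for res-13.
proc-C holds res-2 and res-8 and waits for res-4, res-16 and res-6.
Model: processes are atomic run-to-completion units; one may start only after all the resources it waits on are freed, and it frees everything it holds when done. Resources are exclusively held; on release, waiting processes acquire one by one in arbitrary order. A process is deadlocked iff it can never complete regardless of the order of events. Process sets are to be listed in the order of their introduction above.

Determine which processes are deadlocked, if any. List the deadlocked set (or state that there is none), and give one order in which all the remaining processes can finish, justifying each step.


The deadlocked set is empty.
Key observation: every chain of waits terminates; starting from the processes that wait on nothing, all the rest unlock in turn.
One completion order for the rest: proc-B, proc-D, proc-F, proc-G, proc-E, proc-C, proc-H, proc-A.
Walking it through:
  run proc-B (it waits on nothing); releases res-16
  run proc-D (it waits on nothing); releases res-13
  run proc-F (all its waits — res-13 — are resolved); releases res-19
  run proc-G (it waits on nothing); releases res-6
  run proc-E (all its waits — res-19 — are resolved); releases res-4
  run proc-C (all its waits — res-4, res-16 and res-6 — are resolved); releases res-2 and res-8
  run proc-H (all its waits — res-16 — are resolved); releases res-11 and res-1
  run proc-A (all its waits — res-4 and res-16 — are resolved); releases res-12


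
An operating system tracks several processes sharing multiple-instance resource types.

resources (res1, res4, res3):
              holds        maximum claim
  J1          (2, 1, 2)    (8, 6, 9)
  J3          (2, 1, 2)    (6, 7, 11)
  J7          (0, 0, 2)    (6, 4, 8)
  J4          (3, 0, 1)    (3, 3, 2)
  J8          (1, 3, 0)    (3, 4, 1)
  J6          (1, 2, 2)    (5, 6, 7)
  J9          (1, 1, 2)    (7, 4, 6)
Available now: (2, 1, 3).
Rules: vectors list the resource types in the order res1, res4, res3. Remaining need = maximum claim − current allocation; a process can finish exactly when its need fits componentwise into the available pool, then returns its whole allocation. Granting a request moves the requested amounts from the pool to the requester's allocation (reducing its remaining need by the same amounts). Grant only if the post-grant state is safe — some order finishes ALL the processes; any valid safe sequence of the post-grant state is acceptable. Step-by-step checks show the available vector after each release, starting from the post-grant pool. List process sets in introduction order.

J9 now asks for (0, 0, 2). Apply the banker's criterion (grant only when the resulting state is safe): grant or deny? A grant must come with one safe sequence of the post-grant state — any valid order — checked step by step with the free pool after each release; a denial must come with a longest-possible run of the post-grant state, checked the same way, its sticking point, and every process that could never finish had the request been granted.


GRANT. The post-grant state is safe; one safe sequence: J8, J4, J9, J7, J6, J3, J1.
Key observation: after the grant the pool drops to (2, 1, 1), which still lets J8 finish first and unwind the rest.
Verifying the post-grant state step by step:
  pool = (2, 1, 1)
  J8: need (2, 1, 1) fits (2, 1, 1); releases (1, 3, 0), pool now (3, 4, 1)
  J4: need (0, 3, 1) fits (3, 4, 1); releases (3, 0, 1), pool now (6, 4, 2)
  J9: need (6, 3, 2) fits (6, 4, 2); releases (1, 1, 4), pool now (7, 5, 6)
  J7: need (6, 4, 6) fits (7, 5, 6); releases (0, 0, 2), pool now (7, 5, 8)
  J6: need (4, 4, 5) fits (7, 5, 8); releases (1, 2, 2), pool now (8, 7, 10)
  J3: need (4, 6, 9) fits (8, 7, 10); releases (2, 1, 2), pool now (10, 8, 12)
  J1: need (6, 5, 7) fits (10, 8, 12); releases (2, 1, 2), pool now (12, 9, 14)


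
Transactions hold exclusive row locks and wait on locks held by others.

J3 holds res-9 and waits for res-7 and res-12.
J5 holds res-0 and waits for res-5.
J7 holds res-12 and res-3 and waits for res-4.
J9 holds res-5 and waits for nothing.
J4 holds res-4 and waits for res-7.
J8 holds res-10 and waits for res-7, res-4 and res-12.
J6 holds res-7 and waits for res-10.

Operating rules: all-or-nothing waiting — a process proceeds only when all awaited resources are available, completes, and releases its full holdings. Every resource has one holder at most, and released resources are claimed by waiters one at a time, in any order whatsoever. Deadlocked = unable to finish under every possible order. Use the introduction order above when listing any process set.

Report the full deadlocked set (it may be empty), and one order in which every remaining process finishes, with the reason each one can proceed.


Deadlocked: J3, J7, J4, J8 and J6.
Key observation: along J7 -> J4 -> J6 -> J8 -> J7, each member waits on what the next one holds — a deadlock; J3 waits into the deadlock from upstream.
The rest can finish in the order J9, J5.
Walking it through:
  J9: no waits; runs immediately, freeing res-5
  J5 waits on res-5 — all released -> runs and releases res-0


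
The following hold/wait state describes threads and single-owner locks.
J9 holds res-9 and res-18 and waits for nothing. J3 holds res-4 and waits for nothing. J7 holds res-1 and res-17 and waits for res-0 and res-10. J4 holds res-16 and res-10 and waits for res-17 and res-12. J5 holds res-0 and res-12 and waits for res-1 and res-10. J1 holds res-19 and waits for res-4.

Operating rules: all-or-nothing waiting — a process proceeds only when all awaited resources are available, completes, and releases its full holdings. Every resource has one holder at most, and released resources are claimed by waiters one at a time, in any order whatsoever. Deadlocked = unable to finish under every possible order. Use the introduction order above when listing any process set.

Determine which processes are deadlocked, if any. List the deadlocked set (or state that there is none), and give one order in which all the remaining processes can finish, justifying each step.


Deadlocked set: J7, J4 and J5.
Key observation: the loop J7 -> J4 -> J7 blocks itself forever; J5 is caught in further circular waits.
The rest can finish in the order J3, J1, J9.
Walking it through:
  J3: no waits; runs immediately, freeing res-4
  J1: everything it awaited (res-4) is free; runs, freeing res-19
  J9: no waits; runs immediately, freeing res-9 and res-18


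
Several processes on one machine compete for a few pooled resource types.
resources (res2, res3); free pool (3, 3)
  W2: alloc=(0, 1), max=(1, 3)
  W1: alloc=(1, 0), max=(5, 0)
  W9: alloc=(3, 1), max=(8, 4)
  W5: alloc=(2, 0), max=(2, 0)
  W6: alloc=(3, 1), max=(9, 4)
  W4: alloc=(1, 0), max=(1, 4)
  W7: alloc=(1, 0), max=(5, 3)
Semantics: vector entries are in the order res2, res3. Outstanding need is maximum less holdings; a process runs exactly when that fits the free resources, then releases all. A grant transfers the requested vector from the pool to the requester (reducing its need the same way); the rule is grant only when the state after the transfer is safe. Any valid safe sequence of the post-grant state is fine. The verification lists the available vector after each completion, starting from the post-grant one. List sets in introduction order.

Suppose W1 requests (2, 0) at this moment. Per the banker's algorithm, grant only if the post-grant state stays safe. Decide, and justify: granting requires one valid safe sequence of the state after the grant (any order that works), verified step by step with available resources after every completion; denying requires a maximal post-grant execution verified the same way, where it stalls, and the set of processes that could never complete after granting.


GRANT. The post-grant state is safe; one safe sequence: W2, W4, W1, W9, W7, W6, W5.
Key observation: with (1, 3) left after the transfer, W2 can run at once — the state stays safe.
Check on the post-grant state, step by step:
  pool = (1, 3)
  run W2 (needs (1, 2), free (1, 3)); after release of (0, 1) the pool is (1, 4)
  run W4 (needs (0, 4), free (1, 4)); after release of (1, 0) the pool is (2, 4)
  run W1 (needs (2, 0), free (2, 4)); after release of (3, 0) the pool is (5, 4)
  run W9 (needs (5, 3), free (5, 4)); after release of (3, 1) the pool is (8, 5)
  run W7 (needs (4, 3), free (8, 5)); after release of (1, 0) the pool is (9, 5)
  run W6 (needs (6, 3), free (9, 5)); after release of (3, 1) the pool is (12, 6)
  run W5 (needs (0, 0), free (12, 6)); after release of (2, 0) the pool is (14, 6)


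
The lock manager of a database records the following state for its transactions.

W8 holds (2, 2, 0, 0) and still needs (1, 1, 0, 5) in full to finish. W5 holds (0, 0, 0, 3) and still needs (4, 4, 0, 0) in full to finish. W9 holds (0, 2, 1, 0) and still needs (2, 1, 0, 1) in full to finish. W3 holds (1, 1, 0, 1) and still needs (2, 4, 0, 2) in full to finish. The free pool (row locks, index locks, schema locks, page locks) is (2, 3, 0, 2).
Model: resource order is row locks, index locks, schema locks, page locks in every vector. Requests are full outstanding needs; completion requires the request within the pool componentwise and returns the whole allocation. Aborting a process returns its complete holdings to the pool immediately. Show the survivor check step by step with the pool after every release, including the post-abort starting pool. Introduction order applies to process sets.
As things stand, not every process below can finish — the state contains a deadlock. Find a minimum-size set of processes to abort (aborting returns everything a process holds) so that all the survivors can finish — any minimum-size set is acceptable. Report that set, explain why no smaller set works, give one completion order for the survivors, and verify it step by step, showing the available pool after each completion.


Minimum abort set: W5.
Key observation: no ordering could ever have run W8 before the abort of W5; with (0, 0, 0, 3) back in the pool it fits at step 1.
Why nothing smaller works: aborting no one leaves the state deadlocked as given.
One survivor order: W8, W3, W9. Step-by-step check (post-abort pool first):
  pool = (2, 3, 0, 5)
  W8 needs (1, 1, 0, 5) <= (2, 3, 0, 5) -> finishes; pool += (2, 2, 0, 0) = (4, 5, 0, 5)
  W3 needs (2, 4, 0, 2) <= (4, 5, 0, 5) -> finishes; pool += (1, 1, 0, 1) = (5, 6, 0, 6)
  W9 needs (2, 1, 0, 1) <= (5, 6, 0, 6) -> finishes; pool += (0, 2, 1, 0) = (5, 8, 1, 6)


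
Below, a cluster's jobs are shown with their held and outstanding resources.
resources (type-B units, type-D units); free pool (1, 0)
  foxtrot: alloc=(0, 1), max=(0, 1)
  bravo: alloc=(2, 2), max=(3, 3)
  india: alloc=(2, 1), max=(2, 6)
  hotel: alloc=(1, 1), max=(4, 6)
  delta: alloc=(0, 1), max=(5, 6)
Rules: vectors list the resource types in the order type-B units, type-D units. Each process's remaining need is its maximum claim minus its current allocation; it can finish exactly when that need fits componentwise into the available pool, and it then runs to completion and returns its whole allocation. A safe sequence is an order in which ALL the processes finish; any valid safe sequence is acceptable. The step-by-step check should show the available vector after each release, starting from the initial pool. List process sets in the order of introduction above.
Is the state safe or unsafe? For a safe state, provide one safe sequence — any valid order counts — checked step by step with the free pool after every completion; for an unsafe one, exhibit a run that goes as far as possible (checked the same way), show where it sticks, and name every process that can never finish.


UNSAFE — no complete ordering exists.
Key observation: type-D units is the bottleneck — with foxtrot, bravo done the pool holds (3, 3), short of every remaining need.
The run foxtrot, bravo cannot be extended any further. Verifying each step:
  pool = (1, 0)
  run foxtrot (needs (0, 0), free (1, 0)); after release of (0, 1) the pool is (1, 1)
  run bravo (needs (1, 1), free (1, 1)); after release of (2, 2) the pool is (3, 3)
  india cannot run: need (0, 5) vs free (3, 3) (insufficient type-D units)
  hotel cannot run: need (3, 5) vs free (3, 3) (insufficient type-D units)
  delta cannot run: need (5, 5) vs free (3, 3) (insufficient type-B units and type-D units)
Permanently blocked: india, hotel and delta.


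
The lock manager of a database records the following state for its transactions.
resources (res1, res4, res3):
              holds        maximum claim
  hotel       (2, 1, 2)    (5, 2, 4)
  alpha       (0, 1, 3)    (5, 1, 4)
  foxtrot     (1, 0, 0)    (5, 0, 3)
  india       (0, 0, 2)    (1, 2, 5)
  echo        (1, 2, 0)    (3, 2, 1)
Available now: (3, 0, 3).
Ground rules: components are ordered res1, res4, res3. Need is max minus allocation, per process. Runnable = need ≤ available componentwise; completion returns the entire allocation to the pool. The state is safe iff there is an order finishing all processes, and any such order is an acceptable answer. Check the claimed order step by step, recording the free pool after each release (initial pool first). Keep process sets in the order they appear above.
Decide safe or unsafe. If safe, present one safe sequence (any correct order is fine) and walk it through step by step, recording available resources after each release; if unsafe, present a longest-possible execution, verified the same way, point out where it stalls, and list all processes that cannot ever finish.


The state is SAFE; one workable sequence: echo, hotel, alpha, india, foxtrot.
Key observation: no step in this order meets a requested resource exactly; the smallest headroom is 1, first reached at echo (need (2, 0, 1), pool (3, 0, 3)).
Walking it through:
  pool = (3, 0, 3)
  run echo (needs (2, 0, 1), free (3, 0, 3)); after release of (1, 2, 0) the pool is (4, 2, 3)
  run hotel (needs (3, 1, 2), free (4, 2, 3)); after release of (2, 1, 2) the pool is (6, 3, 5)
  run alpha (needs (5, 0, 1), free (6, 3, 5)); after release of (0, 1, 3) the pool is (6, 4, 8)
  run india (needs (1, 2, 3), free (6, 4, 8)); after release of (0, 0, 2) the pool is (6, 4, 10)
  run foxtrot (needs (4, 0, 3), free (6, 4, 10)); after release of (1, 0, 0) the pool is (7, 4, 10)


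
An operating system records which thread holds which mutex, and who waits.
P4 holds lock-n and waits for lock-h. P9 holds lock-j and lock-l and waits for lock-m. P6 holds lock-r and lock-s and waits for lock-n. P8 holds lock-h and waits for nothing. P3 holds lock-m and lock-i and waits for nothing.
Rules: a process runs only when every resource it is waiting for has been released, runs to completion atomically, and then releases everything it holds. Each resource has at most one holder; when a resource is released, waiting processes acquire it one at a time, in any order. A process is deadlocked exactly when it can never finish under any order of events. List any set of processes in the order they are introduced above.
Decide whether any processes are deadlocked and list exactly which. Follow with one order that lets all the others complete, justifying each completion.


Nothing here is deadlocked.
Key observation: the wait relation is loop-free; peeling off processes with no waits unwinds the whole state.
A valid finishing order for the others: P3, P8, P4, P9, P6.
Walking it through:
  P3 waits on nothing -> runs at once and releases lock-m and lock-i
  P8 waits on nothing -> runs at once and releases lock-h
  run P4 (all its waits — lock-h — are resolved); releases lock-n
  run P9 (all its waits — lock-m — are resolved); releases lock-j and lock-l
  run P6 (all its waits — lock-n — are resolved); releases lock-r and lock-s


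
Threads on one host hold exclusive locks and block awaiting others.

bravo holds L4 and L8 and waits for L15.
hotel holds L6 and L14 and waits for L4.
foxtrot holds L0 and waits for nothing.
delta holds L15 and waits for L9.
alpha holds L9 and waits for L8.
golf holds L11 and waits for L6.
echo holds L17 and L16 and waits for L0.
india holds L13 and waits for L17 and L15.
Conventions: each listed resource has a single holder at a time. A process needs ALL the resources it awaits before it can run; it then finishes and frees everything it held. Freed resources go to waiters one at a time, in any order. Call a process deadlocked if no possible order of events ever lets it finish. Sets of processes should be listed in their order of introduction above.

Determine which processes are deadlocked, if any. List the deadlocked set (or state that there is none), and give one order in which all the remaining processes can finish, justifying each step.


Deadlocked set: bravo, hotel, delta, alpha, golf and india.
Key observation: bravo -> delta -> alpha -> bravo is a circular wait — nothing in it can go first; hotel, golf and india wait into the deadlock from upstream.
One completion order for the rest: foxtrot, echo.
Check, step by step:
  foxtrot waits on nothing -> runs at once and releases L0
  run echo (all its waits — L0 — are resolved); releases L17 and L16


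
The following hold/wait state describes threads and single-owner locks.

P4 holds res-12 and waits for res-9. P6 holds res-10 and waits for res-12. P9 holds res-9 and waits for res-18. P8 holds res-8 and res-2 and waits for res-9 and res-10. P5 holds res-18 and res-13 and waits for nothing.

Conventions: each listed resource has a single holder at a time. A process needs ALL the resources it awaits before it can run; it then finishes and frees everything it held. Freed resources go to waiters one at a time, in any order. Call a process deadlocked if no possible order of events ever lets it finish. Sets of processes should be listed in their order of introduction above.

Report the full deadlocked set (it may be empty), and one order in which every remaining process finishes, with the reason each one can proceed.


The deadlocked set is empty.
Key observation: every chain of waits terminates; starting from the processes that wait on nothing, all the rest unlock in turn.
One completion order for the rest: P5, P9, P4, P6, P8.
Walking it through:
  P5: no waits; runs immediately, freeing res-18 and res-13
  P9: everything it awaited (res-18) is free; runs, freeing res-9
  P4: everything it awaited (res-9) is free; runs, freeing res-12
  P6: everything it awaited (res-12) is free; runs, freeing res-10
  P8: everything it awaited (res-9 and res-10) is free; runs, freeing res-8 and res-2


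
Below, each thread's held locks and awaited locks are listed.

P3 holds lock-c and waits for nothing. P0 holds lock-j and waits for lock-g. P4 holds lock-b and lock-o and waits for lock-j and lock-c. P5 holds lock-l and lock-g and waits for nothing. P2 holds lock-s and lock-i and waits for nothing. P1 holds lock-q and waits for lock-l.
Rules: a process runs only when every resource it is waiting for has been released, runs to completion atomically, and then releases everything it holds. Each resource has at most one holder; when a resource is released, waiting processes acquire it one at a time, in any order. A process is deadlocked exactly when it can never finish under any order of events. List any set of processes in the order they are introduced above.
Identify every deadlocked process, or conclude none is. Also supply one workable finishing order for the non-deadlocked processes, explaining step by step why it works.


The deadlocked set is empty.
Key observation: the wait relation is loop-free; peeling off processes with no waits unwinds the whole state.
The rest can finish in the order P2, P5, P0, P3, P4, P1.
Verifying each step:
  P2: no waits; runs immediately, freeing lock-s and lock-i
  P5: no waits; runs immediately, freeing lock-l and lock-g
  run P0 (all its waits — lock-g — are resolved); releases lock-j
  P3: no waits; runs immediately, freeing lock-c
  run P4 (all its waits — lock-j and lock-c — are resolved); releases lock-b and lock-o
  run P1 (all its waits — lock-l — are resolved); releases lock-q


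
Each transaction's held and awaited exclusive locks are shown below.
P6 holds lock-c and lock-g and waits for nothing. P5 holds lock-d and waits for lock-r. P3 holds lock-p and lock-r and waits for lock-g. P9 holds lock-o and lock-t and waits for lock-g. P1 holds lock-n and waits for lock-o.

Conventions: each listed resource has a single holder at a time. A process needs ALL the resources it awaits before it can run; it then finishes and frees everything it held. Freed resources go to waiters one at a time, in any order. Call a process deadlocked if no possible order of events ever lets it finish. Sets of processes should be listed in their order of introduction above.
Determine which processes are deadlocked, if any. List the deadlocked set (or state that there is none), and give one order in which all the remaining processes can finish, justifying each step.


The deadlocked set is empty.
Key observation: there is no circular wait here — follow any chain and it reaches a process that is free to run now.
The rest can finish in the order P6, P9, P3, P5, P1.
Check, step by step:
  P6 waits on nothing -> runs at once and releases lock-c and lock-g
  P9 waits on lock-g — all released -> runs and releases lock-o and lock-t
  P3 waits on lock-g — all released -> runs and releases lock-p and lock-r
  P5 waits on lock-r — all released -> runs and releases lock-d
  P1 waits on lock-o — all released -> runs and releases lock-n


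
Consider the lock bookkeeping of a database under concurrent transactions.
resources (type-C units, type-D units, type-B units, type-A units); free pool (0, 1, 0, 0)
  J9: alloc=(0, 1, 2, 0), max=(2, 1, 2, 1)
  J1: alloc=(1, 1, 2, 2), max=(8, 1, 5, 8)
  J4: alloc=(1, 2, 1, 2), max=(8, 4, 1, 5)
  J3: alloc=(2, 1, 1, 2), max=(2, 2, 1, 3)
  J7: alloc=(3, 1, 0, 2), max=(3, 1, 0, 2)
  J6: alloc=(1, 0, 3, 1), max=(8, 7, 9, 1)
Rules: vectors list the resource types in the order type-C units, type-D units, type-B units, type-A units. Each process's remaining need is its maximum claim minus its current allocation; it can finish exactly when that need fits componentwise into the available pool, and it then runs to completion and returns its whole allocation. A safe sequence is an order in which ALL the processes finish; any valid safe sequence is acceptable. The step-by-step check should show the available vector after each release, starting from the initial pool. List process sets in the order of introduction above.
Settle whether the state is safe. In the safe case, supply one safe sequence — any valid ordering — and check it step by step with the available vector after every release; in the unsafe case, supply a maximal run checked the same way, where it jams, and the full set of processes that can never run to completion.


UNSAFE — no complete ordering exists.
Key observation: type-C units is the bottleneck — with J7, J9, J3 done the pool holds (5, 4, 3, 4), short of every remaining need.
A maximal execution: J7, J9, J3 — then nothing else fits. Verifying each step:
  pool = (0, 1, 0, 0)
  J7: need (0, 0, 0, 0) fits (0, 1, 0, 0); releases (3, 1, 0, 2), pool now (3, 2, 0, 2)
  J9: need (2, 0, 0, 1) fits (3, 2, 0, 2); releases (0, 1, 2, 0), pool now (3, 3, 2, 2)
  J3: need (0, 1, 0, 1) fits (3, 3, 2, 2); releases (2, 1, 1, 2), pool now (5, 4, 3, 4)
  J1 cannot run: need (7, 0, 3, 6) vs free (5, 4, 3, 4) (insufficient type-C units and type-A units)
  J4 cannot run: need (7, 2, 0, 3) vs free (5, 4, 3, 4) (insufficient type-C units)
  J6 cannot run: need (7, 7, 6, 0) vs free (5, 4, 3, 4) (insufficient type-C units, type-D units and type-B units)
Permanently blocked: J1, J4 and J6.


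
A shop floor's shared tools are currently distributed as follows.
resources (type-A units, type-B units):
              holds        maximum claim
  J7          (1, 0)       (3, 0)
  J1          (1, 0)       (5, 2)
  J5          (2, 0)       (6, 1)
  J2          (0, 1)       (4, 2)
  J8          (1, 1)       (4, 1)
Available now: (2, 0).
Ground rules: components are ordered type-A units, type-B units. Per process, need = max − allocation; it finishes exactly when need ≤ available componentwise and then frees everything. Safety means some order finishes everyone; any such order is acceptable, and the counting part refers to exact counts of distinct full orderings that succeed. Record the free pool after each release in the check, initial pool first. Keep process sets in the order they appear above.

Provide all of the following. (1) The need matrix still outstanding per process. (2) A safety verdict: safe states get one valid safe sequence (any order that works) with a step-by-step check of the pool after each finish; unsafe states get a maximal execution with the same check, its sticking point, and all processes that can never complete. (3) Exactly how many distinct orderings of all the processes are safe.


(1) Remaining need (order type-A units, type-B units):
  J7: (2, 0)
  J1: (4, 2)
  J5: (4, 1)
  J2: (4, 1)
  J8: (3, 0)
(2) The state is SAFE; one workable sequence: J7, J8, J5, J2, J1.
Key observation: reading the order forward, J7 is the first process whose need (2, 0) meets the free pool (2, 0) exactly on a resource it requests.
Step-by-step check:
  pool = (2, 0)
  run J7 (needs (2, 0), free (2, 0)); after release of (1, 0) the pool is (3, 0)
  run J8 (needs (3, 0), free (3, 0)); after release of (1, 1) the pool is (4, 1)
  run J5 (needs (4, 1), free (4, 1)); after release of (2, 0) the pool is (6, 1)
  run J2 (needs (4, 1), free (6, 1)); after release of (0, 1) the pool is (6, 2)
  run J1 (needs (4, 2), free (6, 2)); after release of (1, 0) the pool is (7, 2)
(3) Exactly 3 of the possible complete orderings are safe sequences.


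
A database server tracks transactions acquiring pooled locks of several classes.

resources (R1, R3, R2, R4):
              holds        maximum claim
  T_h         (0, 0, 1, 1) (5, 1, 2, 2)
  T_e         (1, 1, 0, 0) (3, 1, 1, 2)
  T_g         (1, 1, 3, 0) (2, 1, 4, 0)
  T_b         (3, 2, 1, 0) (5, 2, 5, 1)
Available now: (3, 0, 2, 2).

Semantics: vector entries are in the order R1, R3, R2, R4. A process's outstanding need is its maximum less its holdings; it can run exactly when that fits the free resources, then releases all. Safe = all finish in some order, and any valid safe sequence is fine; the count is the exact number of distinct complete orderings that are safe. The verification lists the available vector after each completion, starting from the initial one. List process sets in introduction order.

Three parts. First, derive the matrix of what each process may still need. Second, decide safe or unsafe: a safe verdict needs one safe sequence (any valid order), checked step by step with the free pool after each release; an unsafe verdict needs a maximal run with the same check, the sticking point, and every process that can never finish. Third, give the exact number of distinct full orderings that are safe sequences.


(1) Need matrix, components ordered R1, R3, R2, R4:
  T_h: (5, 1, 1, 1)
  T_e: (2, 0, 1, 2)
  T_g: (1, 0, 1, 0)
  T_b: (2, 0, 4, 1)
(2) SAFE — a valid safe sequence is T_g, T_b, T_e, T_h.
Key observation: the order's first zero-slack moment is T_e ((2, 0, 1, 2) needed, (7, 3, 6, 2) free — a requested resource with nothing to spare).
Step-by-step check:
  pool = (3, 0, 2, 2)
  T_g needs (1, 0, 1, 0) <= (3, 0, 2, 2) -> finishes; pool += (1, 1, 3, 0) = (4, 1, 5, 2)
  T_b needs (2, 0, 4, 1) <= (4, 1, 5, 2) -> finishes; pool += (3, 2, 1, 0) = (7, 3, 6, 2)
  T_e needs (2, 0, 1, 2) <= (7, 3, 6, 2) -> finishes; pool += (1, 1, 0, 0) = (8, 4, 6, 2)
  T_h needs (5, 1, 1, 1) <= (8, 4, 6, 2) -> finishes; pool += (0, 0, 1, 1) = (8, 4, 7, 3)
(3) The exact count: 6 of the possible complete orderings are safe sequences.


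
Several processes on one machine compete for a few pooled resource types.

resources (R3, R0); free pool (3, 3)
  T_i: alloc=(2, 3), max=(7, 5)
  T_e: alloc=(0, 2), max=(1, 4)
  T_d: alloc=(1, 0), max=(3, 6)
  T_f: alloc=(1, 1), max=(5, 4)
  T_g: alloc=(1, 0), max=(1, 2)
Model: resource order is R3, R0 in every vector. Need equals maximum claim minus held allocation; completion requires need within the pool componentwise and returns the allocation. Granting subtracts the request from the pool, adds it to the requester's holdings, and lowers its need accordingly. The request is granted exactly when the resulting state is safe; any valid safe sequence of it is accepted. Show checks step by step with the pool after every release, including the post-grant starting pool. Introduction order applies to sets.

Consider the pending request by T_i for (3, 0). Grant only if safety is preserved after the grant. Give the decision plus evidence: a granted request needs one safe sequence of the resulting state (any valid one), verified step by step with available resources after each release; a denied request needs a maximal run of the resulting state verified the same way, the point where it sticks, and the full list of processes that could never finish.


DENY. Granting would leave the state unsafe.
Key observation: no order helps: past T_g, T_e, the free pool tops out at (1, 5), below what each blocked process needs in R3.
After a pretend grant, a maximal execution: T_g, T_e — then nothing else fits. Step-by-step check:
  pool = (0, 3)
  T_g: need (0, 2) fits (0, 3); releases (1, 0), pool now (1, 3)
  T_e: need (1, 2) fits (1, 3); releases (0, 2), pool now (1, 5)
  blocked: T_i wants (2, 2), pool (1, 5) — not enough R3
  blocked: T_d wants (2, 6), pool (1, 5) — not enough R3 and R0
  blocked: T_f wants (4, 3), pool (1, 5) — not enough R3
Processes that could never finish after the grant: T_i, T_d and T_f.


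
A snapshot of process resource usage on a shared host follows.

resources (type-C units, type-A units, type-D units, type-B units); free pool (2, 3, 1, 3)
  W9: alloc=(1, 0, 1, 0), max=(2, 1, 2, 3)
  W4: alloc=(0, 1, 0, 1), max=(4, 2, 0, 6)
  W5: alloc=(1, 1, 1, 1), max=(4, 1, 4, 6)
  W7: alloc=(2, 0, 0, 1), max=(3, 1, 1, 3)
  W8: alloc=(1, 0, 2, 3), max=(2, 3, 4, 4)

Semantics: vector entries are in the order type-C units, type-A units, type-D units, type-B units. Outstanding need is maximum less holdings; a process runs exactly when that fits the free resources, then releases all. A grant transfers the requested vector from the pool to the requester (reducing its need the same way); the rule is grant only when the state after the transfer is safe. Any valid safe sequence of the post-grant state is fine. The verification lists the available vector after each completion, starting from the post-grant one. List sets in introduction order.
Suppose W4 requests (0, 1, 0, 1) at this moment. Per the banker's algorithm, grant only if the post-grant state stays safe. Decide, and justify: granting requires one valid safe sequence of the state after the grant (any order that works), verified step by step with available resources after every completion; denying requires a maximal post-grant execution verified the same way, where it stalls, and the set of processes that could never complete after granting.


DENY — the pretend-granted state is unsafe.
Key observation: after W7, W9 the pool peaks at (5, 2, 2, 3), and each blocked process is short somewhere: W4 on type-B units; W5 on type-D units, type-B units; W8 on type-A units.
Pretend the grant happened; the run W7, W9 goes as far as possible. Check, step by step:
  pool = (2, 2, 1, 2)
  run W7 (needs (1, 1, 1, 2), free (2, 2, 1, 2)); after release of (2, 0, 0, 1) the pool is (4, 2, 1, 3)
  run W9 (needs (1, 1, 1, 3), free (4, 2, 1, 3)); after release of (1, 0, 1, 0) the pool is (5, 2, 2, 3)
  W4 still needs (4, 0, 0, 4) but only (5, 2, 2, 3) is free — short on type-B units
  W5 still needs (3, 0, 3, 5) but only (5, 2, 2, 3) is free — short on type-D units and type-B units
  W8 still needs (1, 3, 2, 1) but only (5, 2, 2, 3) is free — short on type-A units
Had the request been granted, W4, W5 and W8 could never finish.


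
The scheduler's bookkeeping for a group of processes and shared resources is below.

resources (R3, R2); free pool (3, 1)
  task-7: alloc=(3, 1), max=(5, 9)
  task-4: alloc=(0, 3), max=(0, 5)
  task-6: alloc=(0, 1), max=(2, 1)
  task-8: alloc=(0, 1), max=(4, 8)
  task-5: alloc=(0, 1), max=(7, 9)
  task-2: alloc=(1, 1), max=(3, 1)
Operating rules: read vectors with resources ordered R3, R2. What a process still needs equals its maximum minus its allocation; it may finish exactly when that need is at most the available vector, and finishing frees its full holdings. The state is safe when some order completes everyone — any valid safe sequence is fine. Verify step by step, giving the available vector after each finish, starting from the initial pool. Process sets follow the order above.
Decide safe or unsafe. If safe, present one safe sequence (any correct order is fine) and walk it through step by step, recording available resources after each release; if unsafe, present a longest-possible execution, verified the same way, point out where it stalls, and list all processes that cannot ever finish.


The state is UNSAFE.
Key observation: once task-6, task-2, task-4 finish, the pool peaks at (4, 6) — and every remaining process still needs more R2 than that.
The run task-6, task-2, task-4 cannot be extended any further. Verifying each step:
  pool = (3, 1)
  run task-6 (needs (2, 0), free (3, 1)); after release of (0, 1) the pool is (3, 2)
  run task-2 (needs (2, 0), free (3, 2)); after release of (1, 1) the pool is (4, 3)
  run task-4 (needs (0, 2), free (4, 3)); after release of (0, 3) the pool is (4, 6)
  blocked: task-7 wants (2, 8), pool (4, 6) — not enough R2
  blocked: task-8 wants (4, 7), pool (4, 6) — not enough R2
  blocked: task-5 wants (7, 8), pool (4, 6) — not enough R3 and R2
Processes that can never finish: task-7, task-8 and task-5.


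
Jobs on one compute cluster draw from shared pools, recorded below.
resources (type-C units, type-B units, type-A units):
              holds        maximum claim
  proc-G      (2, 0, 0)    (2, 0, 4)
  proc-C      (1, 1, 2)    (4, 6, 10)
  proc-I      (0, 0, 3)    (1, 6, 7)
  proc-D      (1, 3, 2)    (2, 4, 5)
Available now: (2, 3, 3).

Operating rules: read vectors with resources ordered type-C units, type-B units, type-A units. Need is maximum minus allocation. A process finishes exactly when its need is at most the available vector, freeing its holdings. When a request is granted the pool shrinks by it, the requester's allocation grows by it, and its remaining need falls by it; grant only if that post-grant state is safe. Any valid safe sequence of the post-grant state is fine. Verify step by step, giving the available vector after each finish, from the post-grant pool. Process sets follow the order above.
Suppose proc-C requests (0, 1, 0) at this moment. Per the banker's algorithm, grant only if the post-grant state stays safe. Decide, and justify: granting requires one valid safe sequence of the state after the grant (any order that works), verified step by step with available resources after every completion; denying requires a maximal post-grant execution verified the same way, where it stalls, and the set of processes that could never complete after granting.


DENY — the pretend-granted state is unsafe.
Key observation: after proc-D, proc-G the pool peaks at (5, 5, 5), and each blocked process is short somewhere: proc-C on type-A units; proc-I on type-B units.
After a pretend grant, a maximal execution: proc-D, proc-G — then nothing else fits. Check, step by step:
  pool = (2, 2, 3)
  run proc-D (needs (1, 1, 3), free (2, 2, 3)); after release of (1, 3, 2) the pool is (3, 5, 5)
  run proc-G (needs (0, 0, 4), free (3, 5, 5)); after release of (2, 0, 0) the pool is (5, 5, 5)
  proc-C cannot run: need (3, 4, 8) vs free (5, 5, 5) (insufficient type-A units)
  proc-I cannot run: need (1, 6, 4) vs free (5, 5, 5) (insufficient type-B units)
Had the request been granted, proc-C and proc-I could never finish.


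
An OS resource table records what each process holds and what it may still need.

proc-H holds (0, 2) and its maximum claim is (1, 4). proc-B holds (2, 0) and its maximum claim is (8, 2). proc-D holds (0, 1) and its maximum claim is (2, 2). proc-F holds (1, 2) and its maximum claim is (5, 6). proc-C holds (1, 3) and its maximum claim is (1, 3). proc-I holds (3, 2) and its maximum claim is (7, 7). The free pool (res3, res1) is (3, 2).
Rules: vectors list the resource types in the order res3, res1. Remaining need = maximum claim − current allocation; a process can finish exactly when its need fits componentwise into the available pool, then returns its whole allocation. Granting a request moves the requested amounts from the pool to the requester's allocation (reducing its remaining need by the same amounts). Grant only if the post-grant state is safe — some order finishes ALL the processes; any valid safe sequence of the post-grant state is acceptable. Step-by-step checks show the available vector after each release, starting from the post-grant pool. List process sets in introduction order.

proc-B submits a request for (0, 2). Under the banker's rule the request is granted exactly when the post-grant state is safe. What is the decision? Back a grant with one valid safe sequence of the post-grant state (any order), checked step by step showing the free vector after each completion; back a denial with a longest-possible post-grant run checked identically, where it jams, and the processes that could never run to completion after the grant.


GRANT: granting preserves safety; a valid post-grant sequence is proc-C, proc-H, proc-I, proc-F, proc-B, proc-D.
Key observation: even at the reduced pool (3, 0), proc-C fits immediately, so safety survives the grant.
Check on the post-grant state, step by step:
  pool = (3, 0)
  run proc-C (needs (0, 0), free (3, 0)); after release of (1, 3) the pool is (4, 3)
  run proc-H (needs (1, 2), free (4, 3)); after release of (0, 2) the pool is (4, 5)
  run proc-I (needs (4, 5), free (4, 5)); after release of (3, 2) the pool is (7, 7)
  run proc-F (needs (4, 4), free (7, 7)); after release of (1, 2) the pool is (8, 9)
  run proc-B (needs (6, 0), free (8, 9)); after release of (2, 2) the pool is (10, 11)
  run proc-D (needs (2, 1), free (10, 11)); after release of (0, 1) the pool is (10, 12)
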